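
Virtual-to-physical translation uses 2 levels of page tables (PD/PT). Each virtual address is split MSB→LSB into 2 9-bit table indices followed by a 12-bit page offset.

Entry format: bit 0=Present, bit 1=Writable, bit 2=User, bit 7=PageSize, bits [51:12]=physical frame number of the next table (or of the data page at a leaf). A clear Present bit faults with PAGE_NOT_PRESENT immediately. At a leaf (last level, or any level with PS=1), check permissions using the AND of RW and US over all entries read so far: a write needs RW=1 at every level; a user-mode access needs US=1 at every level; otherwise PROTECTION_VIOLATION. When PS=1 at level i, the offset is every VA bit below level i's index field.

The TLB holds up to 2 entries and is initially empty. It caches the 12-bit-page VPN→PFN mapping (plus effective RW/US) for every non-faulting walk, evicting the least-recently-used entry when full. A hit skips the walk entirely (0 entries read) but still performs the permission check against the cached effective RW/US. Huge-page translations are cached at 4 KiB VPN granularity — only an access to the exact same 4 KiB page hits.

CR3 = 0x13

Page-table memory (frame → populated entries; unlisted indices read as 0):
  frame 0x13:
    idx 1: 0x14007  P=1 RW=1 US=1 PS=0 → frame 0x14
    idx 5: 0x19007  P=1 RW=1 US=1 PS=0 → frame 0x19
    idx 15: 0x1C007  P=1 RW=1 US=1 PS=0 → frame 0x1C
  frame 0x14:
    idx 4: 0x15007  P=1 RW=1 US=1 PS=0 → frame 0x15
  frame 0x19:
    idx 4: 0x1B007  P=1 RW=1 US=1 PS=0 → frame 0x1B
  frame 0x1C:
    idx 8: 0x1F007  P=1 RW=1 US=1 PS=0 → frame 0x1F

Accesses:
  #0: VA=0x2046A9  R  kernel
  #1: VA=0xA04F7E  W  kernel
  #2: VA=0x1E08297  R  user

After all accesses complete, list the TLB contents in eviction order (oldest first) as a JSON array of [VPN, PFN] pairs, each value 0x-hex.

Walk each access:
#0 VA=0x2046A9 (r,kernel):
  L0: frame=0x13 idx=1 entry=0x14007 [P=1 RW=1 US=1 PS=0]
  L1: frame=0x14 idx=4 entry=0x15007 [P=1 RW=1 US=1 PS=0]
  ⇒ phys 0x156A9  [2 reads]
#1 VA=0xA04F7E (w,kernel):
  L0: frame=0x13 idx=5 entry=0x19007 [P=1 RW=1 US=1 PS=0]
  L1: frame=0x19 idx=4 entry=0x1B007 [P=1 RW=1 US=1 PS=0]
  ⇒ phys 0x1BF7E  [2 reads]
#2 VA=0x1E08297 (r,user):
  L0: frame=0x13 idx=15 entry=0x1C007 [P=1 RW=1 US=1 PS=0]
  L1: frame=0x1C idx=8 entry=0x1F007 [P=1 RW=1 US=1 PS=0]
  ⇒ phys 0x1F297  [2 reads]

TLB: [["0xA04", "0x1B"], ["0x1E08", "0x1F"]]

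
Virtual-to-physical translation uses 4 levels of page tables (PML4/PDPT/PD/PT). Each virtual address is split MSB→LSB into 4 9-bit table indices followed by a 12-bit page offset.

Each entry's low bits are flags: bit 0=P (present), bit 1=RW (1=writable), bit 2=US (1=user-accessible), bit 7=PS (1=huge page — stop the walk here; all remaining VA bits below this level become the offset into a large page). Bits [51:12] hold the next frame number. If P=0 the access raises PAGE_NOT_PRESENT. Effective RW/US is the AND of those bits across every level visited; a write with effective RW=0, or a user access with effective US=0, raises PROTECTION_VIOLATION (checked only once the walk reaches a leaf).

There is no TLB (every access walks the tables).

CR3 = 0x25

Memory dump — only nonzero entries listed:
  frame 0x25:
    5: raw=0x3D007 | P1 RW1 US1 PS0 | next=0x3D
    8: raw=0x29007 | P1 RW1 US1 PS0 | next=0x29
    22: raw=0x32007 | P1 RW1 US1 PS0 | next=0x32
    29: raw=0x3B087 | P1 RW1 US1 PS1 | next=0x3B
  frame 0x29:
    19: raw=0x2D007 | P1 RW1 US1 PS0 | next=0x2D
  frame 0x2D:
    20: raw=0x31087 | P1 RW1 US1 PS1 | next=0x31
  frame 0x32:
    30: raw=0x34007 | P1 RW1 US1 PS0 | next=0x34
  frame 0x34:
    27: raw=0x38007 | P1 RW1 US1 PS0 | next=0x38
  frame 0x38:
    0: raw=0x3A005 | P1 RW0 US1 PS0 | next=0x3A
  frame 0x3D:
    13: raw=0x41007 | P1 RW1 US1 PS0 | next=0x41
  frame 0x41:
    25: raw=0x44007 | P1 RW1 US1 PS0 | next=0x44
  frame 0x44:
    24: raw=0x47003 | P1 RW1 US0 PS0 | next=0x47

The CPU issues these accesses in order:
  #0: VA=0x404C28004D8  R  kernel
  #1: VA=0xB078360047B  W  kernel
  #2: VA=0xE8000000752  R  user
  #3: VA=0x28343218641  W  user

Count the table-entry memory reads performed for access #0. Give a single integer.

Per-access translation:
#0 VA=0x404C28004D8 (r,kernel):
  [0] read 0x25 idx=8: raw=0x29007 flags P=1 W=1 U=1 S=0
  [1] read 0x29 idx=19: raw=0x2D007 flags P=1 W=1 U=1 S=0
  [2] read 0x2D idx=20: raw=0x31087 flags P=1 W=1 U=1 S=1
  ✓ 0x314D8 (huge @L2)  — 3 lookups
#1 VA=0xB078360047B (w,kernel):
  [0] read 0x25 idx=22: raw=0x32007 flags P=1 W=1 U=1 S=0
  [1] read 0x32 idx=30: raw=0x34007 flags P=1 W=1 U=1 S=0
  [2] read 0x34 idx=27: raw=0x38007 flags P=1 W=1 U=1 S=0
  [3] read 0x38 idx=0: raw=0x3A005 flags P=1 W=0 U=1 S=0
  → PROTECTION_VIOLATION  (4 entries read)
#2 VA=0xE8000000752 (r,user):
  [0] read 0x25 idx=29: raw=0x3B087 flags P=1 W=1 U=1 S=1
  ✓ 0x3B752 (huge @L0)  — 1 lookups
#3 VA=0x28343218641 (w,user):
  [0] read 0x25 idx=5: raw=0x3D007 flags P=1 W=1 U=1 S=0
  [1] read 0x3D idx=13: raw=0x41007 flags P=1 W=1 U=1 S=0
  [2] read 0x41 idx=25: raw=0x44007 flags P=1 W=1 U=1 S=0
  [3] read 0x44 idx=24: raw=0x47003 flags P=1 W=1 U=0 S=0
  → PROTECTION_VIOLATION  (4 entries read)

Entries read for #0: 3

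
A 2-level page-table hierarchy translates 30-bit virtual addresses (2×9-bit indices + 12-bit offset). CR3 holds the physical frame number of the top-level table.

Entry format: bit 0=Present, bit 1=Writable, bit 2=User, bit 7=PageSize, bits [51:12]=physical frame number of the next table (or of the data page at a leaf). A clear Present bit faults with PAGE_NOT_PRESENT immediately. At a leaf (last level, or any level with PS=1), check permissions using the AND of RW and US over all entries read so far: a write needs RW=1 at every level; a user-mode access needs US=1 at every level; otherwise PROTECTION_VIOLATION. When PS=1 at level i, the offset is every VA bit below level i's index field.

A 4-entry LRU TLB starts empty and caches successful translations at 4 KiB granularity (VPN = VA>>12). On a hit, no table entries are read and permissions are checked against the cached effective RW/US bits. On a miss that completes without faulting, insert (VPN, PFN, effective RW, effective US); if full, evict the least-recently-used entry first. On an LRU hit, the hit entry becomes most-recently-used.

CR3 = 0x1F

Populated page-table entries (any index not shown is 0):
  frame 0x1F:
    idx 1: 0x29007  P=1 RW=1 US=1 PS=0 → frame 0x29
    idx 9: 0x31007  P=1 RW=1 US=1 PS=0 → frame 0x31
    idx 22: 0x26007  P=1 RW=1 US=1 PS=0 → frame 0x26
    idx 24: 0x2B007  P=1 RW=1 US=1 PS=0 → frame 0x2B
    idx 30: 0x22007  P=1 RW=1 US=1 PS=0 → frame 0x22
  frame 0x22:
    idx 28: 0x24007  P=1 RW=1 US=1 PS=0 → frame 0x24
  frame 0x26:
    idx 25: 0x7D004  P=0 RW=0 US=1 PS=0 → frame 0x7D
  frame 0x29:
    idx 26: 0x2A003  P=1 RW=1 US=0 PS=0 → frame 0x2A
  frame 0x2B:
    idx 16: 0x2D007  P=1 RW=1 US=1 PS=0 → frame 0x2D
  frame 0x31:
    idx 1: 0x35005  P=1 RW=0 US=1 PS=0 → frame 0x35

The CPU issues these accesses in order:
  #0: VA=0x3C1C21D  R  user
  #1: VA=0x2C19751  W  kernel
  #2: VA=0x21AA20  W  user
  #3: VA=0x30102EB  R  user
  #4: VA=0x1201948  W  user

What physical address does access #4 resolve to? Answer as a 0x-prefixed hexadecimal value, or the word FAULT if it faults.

Walk each access:
#0 VA=0x3C1C21D (r,user):
  lvl0: tbl 0x1F, slot 30 ⇒ 0x22007 (P1/RW1/US1/PS0)
  lvl1: tbl 0x22, slot 28 ⇒ 0x24007 (P1/RW1/US1/PS0)
  ⇒ phys 0x2421D  [2 reads]
#1 VA=0x2C19751 (w,kernel):
  lvl0: tbl 0x1F, slot 22 ⇒ 0x26007 (P1/RW1/US1/PS0)
  lvl1: tbl 0x26, slot 25 ⇒ 0x7D004 (P0/RW0/US1/PS0)
  ⇒ fault: PAGE_NOT_PRESENT  — 2 lookups
#2 VA=0x21AA20 (w,user):
  lvl0: tbl 0x1F, slot 1 ⇒ 0x29007 (P1/RW1/US1/PS0)
  lvl1: tbl 0x29, slot 26 ⇒ 0x2A003 (P1/RW1/US0/PS0)
  ⇒ fault: PROTECTION_VIOLATION  — 2 lookups
#3 VA=0x30102EB (r,user):
  lvl0: tbl 0x1F, slot 24 ⇒ 0x2B007 (P1/RW1/US1/PS0)
  lvl1: tbl 0x2B, slot 16 ⇒ 0x2D007 (P1/RW1/US1/PS0)
  ⇒ phys 0x2D2EB  [2 reads]
#4 VA=0x1201948 (w,user):
  lvl0: tbl 0x1F, slot 9 ⇒ 0x31007 (P1/RW1/US1/PS0)
  lvl1: tbl 0x31, slot 1 ⇒ 0x35005 (P1/RW0/US1/PS0)
  ⇒ fault: PROTECTION_VIOLATION  — 2 lookups

Access #4 PA: FAULT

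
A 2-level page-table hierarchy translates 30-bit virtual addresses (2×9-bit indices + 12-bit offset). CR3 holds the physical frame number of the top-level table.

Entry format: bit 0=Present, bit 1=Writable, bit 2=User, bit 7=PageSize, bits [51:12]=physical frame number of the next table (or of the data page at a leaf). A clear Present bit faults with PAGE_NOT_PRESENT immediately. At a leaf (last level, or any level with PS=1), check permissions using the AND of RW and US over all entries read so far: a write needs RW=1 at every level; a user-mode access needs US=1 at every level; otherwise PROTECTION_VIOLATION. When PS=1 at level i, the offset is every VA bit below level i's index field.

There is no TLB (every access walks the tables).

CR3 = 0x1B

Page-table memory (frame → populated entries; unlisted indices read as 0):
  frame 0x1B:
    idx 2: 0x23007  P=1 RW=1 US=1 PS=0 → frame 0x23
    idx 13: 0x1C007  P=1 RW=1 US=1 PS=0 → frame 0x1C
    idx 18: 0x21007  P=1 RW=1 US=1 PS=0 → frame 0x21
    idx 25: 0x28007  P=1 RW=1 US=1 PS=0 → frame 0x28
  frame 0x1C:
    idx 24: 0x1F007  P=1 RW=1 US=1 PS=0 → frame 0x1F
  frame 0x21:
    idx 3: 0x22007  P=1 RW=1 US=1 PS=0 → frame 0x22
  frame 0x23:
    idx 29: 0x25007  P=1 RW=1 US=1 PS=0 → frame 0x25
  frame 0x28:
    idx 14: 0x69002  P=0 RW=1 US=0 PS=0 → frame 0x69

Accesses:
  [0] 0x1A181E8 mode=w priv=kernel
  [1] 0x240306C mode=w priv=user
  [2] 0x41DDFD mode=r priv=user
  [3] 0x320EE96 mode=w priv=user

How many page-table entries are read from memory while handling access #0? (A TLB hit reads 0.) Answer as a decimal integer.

Per-access translation:
#0 VA=0x1A181E8 (w,kernel):
  [0] read 0x1B idx=13: raw=0x1C007 flags P=1 W=1 U=1 S=0
  [1] read 0x1C idx=24: raw=0x1F007 flags P=1 W=1 U=1 S=0
  ✓ 0x1F1E8  — 2 lookups
#1 VA=0x240306C (w,user):
  [0] read 0x1B idx=18: raw=0x21007 flags P=1 W=1 U=1 S=0
  [1] read 0x21 idx=3: raw=0x22007 flags P=1 W=1 U=1 S=0
  ✓ 0x2206C  — 2 lookups
#2 VA=0x41DDFD (r,user):
  [0] read 0x1B idx=2: raw=0x23007 flags P=1 W=1 U=1 S=0
  [1] read 0x23 idx=29: raw=0x25007 flags P=1 W=1 U=1 S=0
  ✓ 0x25DFD  — 2 lookups
#3 VA=0x320EE96 (w,user):
  [0] read 0x1B idx=25: raw=0x28007 flags P=1 W=1 U=1 S=0
  [1] read 0x28 idx=14: raw=0x69002 flags P=0 W=1 U=0 S=0
  → PAGE_NOT_PRESENT  (2 entries read)

Entries read for #0: 2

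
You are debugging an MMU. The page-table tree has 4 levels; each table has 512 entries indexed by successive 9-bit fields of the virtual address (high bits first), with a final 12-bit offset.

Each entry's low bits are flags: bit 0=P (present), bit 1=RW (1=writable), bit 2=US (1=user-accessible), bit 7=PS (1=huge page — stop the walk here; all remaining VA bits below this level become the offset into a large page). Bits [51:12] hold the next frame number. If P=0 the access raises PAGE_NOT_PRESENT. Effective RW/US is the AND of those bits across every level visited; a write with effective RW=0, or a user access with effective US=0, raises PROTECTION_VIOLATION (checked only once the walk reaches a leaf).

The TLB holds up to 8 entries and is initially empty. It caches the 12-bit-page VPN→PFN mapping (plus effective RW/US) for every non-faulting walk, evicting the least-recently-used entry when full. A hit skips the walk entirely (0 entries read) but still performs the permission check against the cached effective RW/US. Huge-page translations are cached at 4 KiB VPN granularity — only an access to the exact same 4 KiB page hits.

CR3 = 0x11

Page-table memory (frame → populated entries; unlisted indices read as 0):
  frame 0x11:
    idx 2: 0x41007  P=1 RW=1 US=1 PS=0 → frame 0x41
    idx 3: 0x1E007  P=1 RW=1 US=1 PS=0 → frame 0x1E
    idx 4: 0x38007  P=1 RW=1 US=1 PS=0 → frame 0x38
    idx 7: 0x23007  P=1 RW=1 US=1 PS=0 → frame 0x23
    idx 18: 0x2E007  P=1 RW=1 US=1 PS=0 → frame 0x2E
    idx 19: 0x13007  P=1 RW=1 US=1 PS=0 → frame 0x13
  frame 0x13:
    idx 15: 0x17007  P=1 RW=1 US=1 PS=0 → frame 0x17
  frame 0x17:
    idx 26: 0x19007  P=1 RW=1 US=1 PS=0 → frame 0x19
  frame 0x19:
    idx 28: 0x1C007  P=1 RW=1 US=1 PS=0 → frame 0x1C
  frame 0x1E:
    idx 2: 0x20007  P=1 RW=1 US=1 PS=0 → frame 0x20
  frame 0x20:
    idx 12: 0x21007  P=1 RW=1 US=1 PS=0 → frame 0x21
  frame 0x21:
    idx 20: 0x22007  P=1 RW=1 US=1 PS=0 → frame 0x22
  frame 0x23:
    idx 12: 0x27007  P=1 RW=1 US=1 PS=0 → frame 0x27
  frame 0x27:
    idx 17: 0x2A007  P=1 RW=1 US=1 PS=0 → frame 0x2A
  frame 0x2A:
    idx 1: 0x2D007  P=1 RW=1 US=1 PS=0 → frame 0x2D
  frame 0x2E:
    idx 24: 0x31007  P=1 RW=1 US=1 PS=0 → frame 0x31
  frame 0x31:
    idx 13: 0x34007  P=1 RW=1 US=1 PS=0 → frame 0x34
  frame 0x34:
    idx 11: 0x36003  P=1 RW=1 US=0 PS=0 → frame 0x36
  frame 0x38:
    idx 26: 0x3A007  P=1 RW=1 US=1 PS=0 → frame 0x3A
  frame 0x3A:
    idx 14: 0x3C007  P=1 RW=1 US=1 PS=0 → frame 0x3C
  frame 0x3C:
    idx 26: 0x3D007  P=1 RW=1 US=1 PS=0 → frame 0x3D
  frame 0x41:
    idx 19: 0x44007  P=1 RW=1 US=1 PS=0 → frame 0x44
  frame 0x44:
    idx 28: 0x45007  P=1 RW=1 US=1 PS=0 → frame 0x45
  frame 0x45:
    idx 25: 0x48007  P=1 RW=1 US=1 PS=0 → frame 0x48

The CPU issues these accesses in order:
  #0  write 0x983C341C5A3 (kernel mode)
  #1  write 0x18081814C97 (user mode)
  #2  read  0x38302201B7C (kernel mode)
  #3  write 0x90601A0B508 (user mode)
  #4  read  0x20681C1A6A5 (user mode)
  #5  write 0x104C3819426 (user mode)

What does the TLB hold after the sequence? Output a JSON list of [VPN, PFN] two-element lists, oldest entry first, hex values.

Walk each access:
#0 VA=0x983C341C5A3 (w,kernel):
  lvl0: tbl 0x11, slot 19 ⇒ 0x13007 (P1/RW1/US1/PS0)
  lvl1: tbl 0x13, slot 15 ⇒ 0x17007 (P1/RW1/US1/PS0)
  lvl2: tbl 0x17, slot 26 ⇒ 0x19007 (P1/RW1/US1/PS0)
  lvl3: tbl 0x19, slot 28 ⇒ 0x1C007 (P1/RW1/US1/PS0)
  ✓ 0x1C5A3  — 4 lookups
#1 VA=0x18081814C97 (w,user):
  lvl0: tbl 0x11, slot 3 ⇒ 0x1E007 (P1/RW1/US1/PS0)
  lvl1: tbl 0x1E, slot 2 ⇒ 0x20007 (P1/RW1/US1/PS0)
  lvl2: tbl 0x20, slot 12 ⇒ 0x21007 (P1/RW1/US1/PS0)
  lvl3: tbl 0x21, slot 20 ⇒ 0x22007 (P1/RW1/US1/PS0)
  ✓ 0x22C97  — 4 lookups
#2 VA=0x38302201B7C (r,kernel):
  lvl0: tbl 0x11, slot 7 ⇒ 0x23007 (P1/RW1/US1/PS0)
  lvl1: tbl 0x23, slot 12 ⇒ 0x27007 (P1/RW1/US1/PS0)
  lvl2: tbl 0x27, slot 17 ⇒ 0x2A007 (P1/RW1/US1/PS0)
  lvl3: tbl 0x2A, slot 1 ⇒ 0x2D007 (P1/RW1/US1/PS0)
  ✓ 0x2DB7C  — 4 lookups
#3 VA=0x90601A0B508 (w,user):
  lvl0: tbl 0x11, slot 18 ⇒ 0x2E007 (P1/RW1/US1/PS0)
  lvl1: tbl 0x2E, slot 24 ⇒ 0x31007 (P1/RW1/US1/PS0)
  lvl2: tbl 0x31, slot 13 ⇒ 0x34007 (P1/RW1/US1/PS0)
  lvl3: tbl 0x34, slot 11 ⇒ 0x36003 (P1/RW1/US0/PS0)
  ✗ PROTECTION_VIOLATION  [4 reads]
#4 VA=0x20681C1A6A5 (r,user):
  lvl0: tbl 0x11, slot 4 ⇒ 0x38007 (P1/RW1/US1/PS0)
  lvl1: tbl 0x38, slot 26 ⇒ 0x3A007 (P1/RW1/US1/PS0)
  lvl2: tbl 0x3A, slot 14 ⇒ 0x3C007 (P1/RW1/US1/PS0)
  lvl3: tbl 0x3C, slot 26 ⇒ 0x3D007 (P1/RW1/US1/PS0)
  ✓ 0x3D6A5  — 4 lookups
#5 VA=0x104C3819426 (w,user):
  lvl0: tbl 0x11, slot 2 ⇒ 0x41007 (P1/RW1/US1/PS0)
  lvl1: tbl 0x41, slot 19 ⇒ 0x44007 (P1/RW1/US1/PS0)
  lvl2: tbl 0x44, slot 28 ⇒ 0x45007 (P1/RW1/US1/PS0)
  lvl3: tbl 0x45, slot 25 ⇒ 0x48007 (P1/RW1/US1/PS0)
  ✓ 0x48426  — 4 lookups

TLB: [["0x983C341C", "0x1C"], ["0x18081814", "0x22"], ["0x38302201", "0x2D"], ["0x20681C1A", "0x3D"], ["0x104C3819", "0x48"]]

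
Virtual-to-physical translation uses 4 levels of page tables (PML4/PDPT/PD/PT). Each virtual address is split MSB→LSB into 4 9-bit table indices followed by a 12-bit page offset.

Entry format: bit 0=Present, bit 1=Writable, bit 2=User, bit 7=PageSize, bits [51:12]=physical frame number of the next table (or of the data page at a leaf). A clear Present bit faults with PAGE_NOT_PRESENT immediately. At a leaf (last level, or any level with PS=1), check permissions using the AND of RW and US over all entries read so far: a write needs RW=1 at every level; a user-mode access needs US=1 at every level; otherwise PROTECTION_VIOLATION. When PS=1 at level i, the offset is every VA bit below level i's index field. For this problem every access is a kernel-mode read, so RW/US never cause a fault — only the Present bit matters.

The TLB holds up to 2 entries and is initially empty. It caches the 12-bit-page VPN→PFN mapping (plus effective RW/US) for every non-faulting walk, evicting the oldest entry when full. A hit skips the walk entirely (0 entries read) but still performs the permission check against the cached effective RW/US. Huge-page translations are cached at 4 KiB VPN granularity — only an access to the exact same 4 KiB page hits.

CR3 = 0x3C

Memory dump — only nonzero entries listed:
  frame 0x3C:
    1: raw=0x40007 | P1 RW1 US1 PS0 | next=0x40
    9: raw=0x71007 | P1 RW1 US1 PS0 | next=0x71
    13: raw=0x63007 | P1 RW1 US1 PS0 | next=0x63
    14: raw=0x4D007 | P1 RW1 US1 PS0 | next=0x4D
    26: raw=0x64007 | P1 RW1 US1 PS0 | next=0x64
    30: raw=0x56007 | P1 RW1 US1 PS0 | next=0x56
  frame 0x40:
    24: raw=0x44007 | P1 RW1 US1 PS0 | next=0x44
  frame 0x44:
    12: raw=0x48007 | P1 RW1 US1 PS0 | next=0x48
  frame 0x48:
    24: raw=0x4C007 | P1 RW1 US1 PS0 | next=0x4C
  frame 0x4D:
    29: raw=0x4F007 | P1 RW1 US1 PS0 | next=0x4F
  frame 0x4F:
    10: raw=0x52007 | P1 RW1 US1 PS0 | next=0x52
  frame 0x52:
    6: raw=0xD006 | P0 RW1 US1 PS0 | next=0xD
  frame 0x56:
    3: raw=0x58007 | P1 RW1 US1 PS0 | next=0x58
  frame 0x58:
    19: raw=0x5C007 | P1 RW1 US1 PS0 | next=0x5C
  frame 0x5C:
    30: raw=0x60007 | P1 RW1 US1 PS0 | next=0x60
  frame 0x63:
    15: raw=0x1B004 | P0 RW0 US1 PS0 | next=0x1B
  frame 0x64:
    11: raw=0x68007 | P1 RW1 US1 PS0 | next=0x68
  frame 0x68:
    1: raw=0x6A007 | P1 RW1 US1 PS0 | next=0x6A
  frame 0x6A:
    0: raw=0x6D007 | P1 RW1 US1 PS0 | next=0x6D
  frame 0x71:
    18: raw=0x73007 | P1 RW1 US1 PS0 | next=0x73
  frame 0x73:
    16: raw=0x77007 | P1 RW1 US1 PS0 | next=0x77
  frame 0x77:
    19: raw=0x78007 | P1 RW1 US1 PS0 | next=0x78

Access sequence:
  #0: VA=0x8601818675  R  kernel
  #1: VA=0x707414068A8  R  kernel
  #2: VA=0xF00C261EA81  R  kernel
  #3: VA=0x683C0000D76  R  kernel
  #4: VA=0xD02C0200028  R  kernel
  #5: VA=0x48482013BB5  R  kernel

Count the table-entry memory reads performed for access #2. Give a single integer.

Walk each access:
#0 VA=0x8601818675 (r,kernel):
  [0] read 0x3C idx=1: raw=0x40007 flags P=1 W=1 U=1 S=0
  [1] read 0x40 idx=24: raw=0x44007 flags P=1 W=1 U=1 S=0
  [2] read 0x44 idx=12: raw=0x48007 flags P=1 W=1 U=1 S=0
  [3] read 0x48 idx=24: raw=0x4C007 flags P=1 W=1 U=1 S=0
  → PA=0x4C675  (4 entries read)
#1 VA=0x707414068A8 (r,kernel):
  [0] read 0x3C idx=14: raw=0x4D007 flags P=1 W=1 U=1 S=0
  [1] read 0x4D idx=29: raw=0x4F007 flags P=1 W=1 U=1 S=0
  [2] read 0x4F idx=10: raw=0x52007 flags P=1 W=1 U=1 S=0
  [3] read 0x52 idx=6: raw=0xD006 flags P=0 W=1 U=1 S=0
  → PAGE_NOT_PRESENT  (4 entries read)
#2 VA=0xF00C261EA81 (r,kernel):
  [0] read 0x3C idx=30: raw=0x56007 flags P=1 W=1 U=1 S=0
  [1] read 0x56 idx=3: raw=0x58007 flags P=1 W=1 U=1 S=0
  [2] read 0x58 idx=19: raw=0x5C007 flags P=1 W=1 U=1 S=0
  [3] read 0x5C idx=30: raw=0x60007 flags P=1 W=1 U=1 S=0
  → PA=0x60A81  (4 entries read)
#3 VA=0x683C0000D76 (r,kernel):
  [0] read 0x3C idx=13: raw=0x63007 flags P=1 W=1 U=1 S=0
  [1] read 0x63 idx=15: raw=0x1B004 flags P=0 W=0 U=1 S=0
  → PAGE_NOT_PRESENT  (2 entries read)
#4 VA=0xD02C0200028 (r,kernel):
  [0] read 0x3C idx=26: raw=0x64007 flags P=1 W=1 U=1 S=0
  [1] read 0x64 idx=11: raw=0x68007 flags P=1 W=1 U=1 S=0
  [2] read 0x68 idx=1: raw=0x6A007 flags P=1 W=1 U=1 S=0
  [3] read 0x6A idx=0: raw=0x6D007 flags P=1 W=1 U=1 S=0
  → PA=0x6D028  (4 entries read)
#5 VA=0x48482013BB5 (r,kernel):
  [0] read 0x3C idx=9: raw=0x71007 flags P=1 W=1 U=1 S=0
  [1] read 0x71 idx=18: raw=0x73007 flags P=1 W=1 U=1 S=0
  [2] read 0x73 idx=16: raw=0x77007 flags P=1 W=1 U=1 S=0
  [3] read 0x77 idx=19: raw=0x78007 flags P=1 W=1 U=1 S=0
  → PA=0x78BB5  (4 entries read)

Entries read for #2: 4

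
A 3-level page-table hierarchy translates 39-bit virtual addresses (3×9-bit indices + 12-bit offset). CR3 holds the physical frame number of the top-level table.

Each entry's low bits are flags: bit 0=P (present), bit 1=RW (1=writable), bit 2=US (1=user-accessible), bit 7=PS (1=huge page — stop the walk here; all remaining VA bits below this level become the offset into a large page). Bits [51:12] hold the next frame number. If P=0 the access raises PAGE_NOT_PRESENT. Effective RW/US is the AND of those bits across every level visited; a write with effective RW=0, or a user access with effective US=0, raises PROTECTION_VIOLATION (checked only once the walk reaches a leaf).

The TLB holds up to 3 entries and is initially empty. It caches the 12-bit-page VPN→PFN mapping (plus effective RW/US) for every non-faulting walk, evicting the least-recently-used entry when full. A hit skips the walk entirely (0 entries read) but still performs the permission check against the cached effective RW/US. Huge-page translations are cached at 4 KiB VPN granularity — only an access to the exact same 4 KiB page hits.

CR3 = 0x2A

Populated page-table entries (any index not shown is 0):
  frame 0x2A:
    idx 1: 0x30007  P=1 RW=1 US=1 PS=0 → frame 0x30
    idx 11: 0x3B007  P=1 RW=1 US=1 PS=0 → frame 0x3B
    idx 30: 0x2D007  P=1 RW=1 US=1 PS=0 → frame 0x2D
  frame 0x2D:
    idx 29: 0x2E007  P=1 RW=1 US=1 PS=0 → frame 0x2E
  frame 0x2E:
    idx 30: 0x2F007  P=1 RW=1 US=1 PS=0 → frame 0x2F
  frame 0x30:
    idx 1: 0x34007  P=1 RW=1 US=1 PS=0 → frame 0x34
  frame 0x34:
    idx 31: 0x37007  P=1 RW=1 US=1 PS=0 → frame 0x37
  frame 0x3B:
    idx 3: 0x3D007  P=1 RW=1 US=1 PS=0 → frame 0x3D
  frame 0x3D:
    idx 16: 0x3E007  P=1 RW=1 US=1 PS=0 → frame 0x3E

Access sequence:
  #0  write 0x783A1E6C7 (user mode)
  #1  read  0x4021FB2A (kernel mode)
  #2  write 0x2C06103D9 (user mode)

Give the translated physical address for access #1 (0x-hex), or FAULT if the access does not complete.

Walk each access:
#0 VA=0x783A1E6C7 (w,user):
  L0: frame=0x2A idx=30 entry=0x2D007 [P=1 RW=1 US=1 PS=0]
  L1: frame=0x2D idx=29 entry=0x2E007 [P=1 RW=1 US=1 PS=0]
  L2: frame=0x2E idx=30 entry=0x2F007 [P=1 RW=1 US=1 PS=0]
  ⇒ phys 0x2F6C7  [3 reads]
#1 VA=0x4021FB2A (r,kernel):
  L0: frame=0x2A idx=1 entry=0x30007 [P=1 RW=1 US=1 PS=0]
  L1: frame=0x30 idx=1 entry=0x34007 [P=1 RW=1 US=1 PS=0]
  L2: frame=0x34 idx=31 entry=0x37007 [P=1 RW=1 US=1 PS=0]
  ⇒ phys 0x37B2A  [3 reads]
#2 VA=0x2C06103D9 (w,user):
  L0: frame=0x2A idx=11 entry=0x3B007 [P=1 RW=1 US=1 PS=0]
  L1: frame=0x3B idx=3 entry=0x3D007 [P=1 RW=1 US=1 PS=0]
  L2: frame=0x3D idx=16 entry=0x3E007 [P=1 RW=1 US=1 PS=0]
  ⇒ phys 0x3E3D9  [3 reads]

Access #1 PA: 0x37B2A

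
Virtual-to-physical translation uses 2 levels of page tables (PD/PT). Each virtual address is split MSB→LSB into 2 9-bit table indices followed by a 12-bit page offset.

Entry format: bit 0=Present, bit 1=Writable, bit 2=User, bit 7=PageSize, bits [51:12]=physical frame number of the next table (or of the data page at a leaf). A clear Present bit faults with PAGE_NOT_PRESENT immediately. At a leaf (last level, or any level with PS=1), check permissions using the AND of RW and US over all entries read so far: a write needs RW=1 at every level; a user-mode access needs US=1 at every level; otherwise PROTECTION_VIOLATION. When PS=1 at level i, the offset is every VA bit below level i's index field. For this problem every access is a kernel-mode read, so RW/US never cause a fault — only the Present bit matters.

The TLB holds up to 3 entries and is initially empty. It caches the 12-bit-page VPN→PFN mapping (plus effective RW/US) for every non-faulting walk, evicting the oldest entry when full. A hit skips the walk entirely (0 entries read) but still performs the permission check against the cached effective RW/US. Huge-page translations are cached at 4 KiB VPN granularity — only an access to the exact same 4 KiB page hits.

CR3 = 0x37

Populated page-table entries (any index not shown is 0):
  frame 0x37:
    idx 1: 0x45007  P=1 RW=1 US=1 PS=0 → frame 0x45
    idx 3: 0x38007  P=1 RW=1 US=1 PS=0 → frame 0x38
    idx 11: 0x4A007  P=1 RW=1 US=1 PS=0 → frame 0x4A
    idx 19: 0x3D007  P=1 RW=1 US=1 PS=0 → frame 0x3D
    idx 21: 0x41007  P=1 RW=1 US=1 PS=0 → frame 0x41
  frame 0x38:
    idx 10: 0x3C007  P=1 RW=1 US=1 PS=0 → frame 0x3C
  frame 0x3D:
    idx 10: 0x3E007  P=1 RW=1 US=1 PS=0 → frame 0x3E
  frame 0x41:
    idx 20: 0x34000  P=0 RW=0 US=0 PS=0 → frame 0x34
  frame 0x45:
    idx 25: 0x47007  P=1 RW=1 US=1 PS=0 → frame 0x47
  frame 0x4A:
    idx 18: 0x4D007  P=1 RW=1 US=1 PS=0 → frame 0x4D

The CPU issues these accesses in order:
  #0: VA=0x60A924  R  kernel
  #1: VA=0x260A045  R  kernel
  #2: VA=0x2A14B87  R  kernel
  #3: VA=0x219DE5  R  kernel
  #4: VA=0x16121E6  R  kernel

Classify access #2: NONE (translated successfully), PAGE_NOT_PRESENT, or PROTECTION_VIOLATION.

Walk each access:
#0 VA=0x60A924 (r,kernel):
  L0: frame=0x37 idx=3 entry=0x38007 [P=1 RW=1 US=1 PS=0]
  L1: frame=0x38 idx=10 entry=0x3C007 [P=1 RW=1 US=1 PS=0]
  → PA=0x3C924  (2 entries read)
#1 VA=0x260A045 (r,kernel):
  L0: frame=0x37 idx=19 entry=0x3D007 [P=1 RW=1 US=1 PS=0]
  L1: frame=0x3D idx=10 entry=0x3E007 [P=1 RW=1 US=1 PS=0]
  → PA=0x3E045  (2 entries read)
#2 VA=0x2A14B87 (r,kernel):
  L0: frame=0x37 idx=21 entry=0x41007 [P=1 RW=1 US=1 PS=0]
  L1: frame=0x41 idx=20 entry=0x34000 [P=0 RW=0 US=0 PS=0]
  ✗ PAGE_NOT_PRESENT  [2 reads]
#3 VA=0x219DE5 (r,kernel):
  L0: frame=0x37 idx=1 entry=0x45007 [P=1 RW=1 US=1 PS=0]
  L1: frame=0x45 idx=25 entry=0x47007 [P=1 RW=1 US=1 PS=0]
  → PA=0x47DE5  (2 entries read)
#4 VA=0x16121E6 (r,kernel):
  L0: frame=0x37 idx=11 entry=0x4A007 [P=1 RW=1 US=1 PS=0]
  L1: frame=0x4A idx=18 entry=0x4D007 [P=1 RW=1 US=1 PS=0]
  → PA=0x4D1E6  (2 entries read)

Access #2 fault: PAGE_NOT_PRESENT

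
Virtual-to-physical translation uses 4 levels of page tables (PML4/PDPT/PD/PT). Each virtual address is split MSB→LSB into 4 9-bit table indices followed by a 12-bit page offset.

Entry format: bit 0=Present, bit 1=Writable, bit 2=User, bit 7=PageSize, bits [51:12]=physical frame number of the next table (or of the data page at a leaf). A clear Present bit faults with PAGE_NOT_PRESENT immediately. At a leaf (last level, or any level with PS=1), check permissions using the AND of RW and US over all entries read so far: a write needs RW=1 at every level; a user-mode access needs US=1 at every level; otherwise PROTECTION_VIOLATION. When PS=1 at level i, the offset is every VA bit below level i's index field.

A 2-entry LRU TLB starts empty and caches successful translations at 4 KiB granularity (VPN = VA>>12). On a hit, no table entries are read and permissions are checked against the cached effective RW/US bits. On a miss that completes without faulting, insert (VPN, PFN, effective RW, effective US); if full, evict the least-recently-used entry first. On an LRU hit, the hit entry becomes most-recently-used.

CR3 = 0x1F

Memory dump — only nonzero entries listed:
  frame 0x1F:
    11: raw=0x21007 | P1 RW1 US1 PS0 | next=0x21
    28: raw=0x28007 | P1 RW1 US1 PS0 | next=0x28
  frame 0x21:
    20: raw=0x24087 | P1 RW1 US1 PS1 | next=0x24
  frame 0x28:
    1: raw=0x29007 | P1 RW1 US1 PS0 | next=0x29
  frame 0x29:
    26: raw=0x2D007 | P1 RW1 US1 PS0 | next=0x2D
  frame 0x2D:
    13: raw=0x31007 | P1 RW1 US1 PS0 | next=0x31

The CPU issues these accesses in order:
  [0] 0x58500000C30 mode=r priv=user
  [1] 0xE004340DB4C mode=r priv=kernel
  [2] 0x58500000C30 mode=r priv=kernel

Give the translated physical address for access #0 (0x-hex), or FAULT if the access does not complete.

Per-access translation:
#0 VA=0x58500000C30 (r,user):
  [0] read 0x1F idx=11: raw=0x21007 flags P=1 W=1 U=1 S=0
  [1] read 0x21 idx=20: raw=0x24087 flags P=1 W=1 U=1 S=1
  ⇒ phys 0x24C30 (huge @L1)  [2 reads]
#1 VA=0xE004340DB4C (r,kernel):
  [0] read 0x1F idx=28: raw=0x28007 flags P=1 W=1 U=1 S=0
  [1] read 0x28 idx=1: raw=0x29007 flags P=1 W=1 U=1 S=0
  [2] read 0x29 idx=26: raw=0x2D007 flags P=1 W=1 U=1 S=0
  [3] read 0x2D idx=13: raw=0x31007 flags P=1 W=1 U=1 S=0
  ⇒ phys 0x31B4C  [4 reads]
#2 VA=0x58500000C30 (r,kernel):
  TLB hit vpn=0x58500000 → PA=0x24C30

Access #0 PA: 0x24C30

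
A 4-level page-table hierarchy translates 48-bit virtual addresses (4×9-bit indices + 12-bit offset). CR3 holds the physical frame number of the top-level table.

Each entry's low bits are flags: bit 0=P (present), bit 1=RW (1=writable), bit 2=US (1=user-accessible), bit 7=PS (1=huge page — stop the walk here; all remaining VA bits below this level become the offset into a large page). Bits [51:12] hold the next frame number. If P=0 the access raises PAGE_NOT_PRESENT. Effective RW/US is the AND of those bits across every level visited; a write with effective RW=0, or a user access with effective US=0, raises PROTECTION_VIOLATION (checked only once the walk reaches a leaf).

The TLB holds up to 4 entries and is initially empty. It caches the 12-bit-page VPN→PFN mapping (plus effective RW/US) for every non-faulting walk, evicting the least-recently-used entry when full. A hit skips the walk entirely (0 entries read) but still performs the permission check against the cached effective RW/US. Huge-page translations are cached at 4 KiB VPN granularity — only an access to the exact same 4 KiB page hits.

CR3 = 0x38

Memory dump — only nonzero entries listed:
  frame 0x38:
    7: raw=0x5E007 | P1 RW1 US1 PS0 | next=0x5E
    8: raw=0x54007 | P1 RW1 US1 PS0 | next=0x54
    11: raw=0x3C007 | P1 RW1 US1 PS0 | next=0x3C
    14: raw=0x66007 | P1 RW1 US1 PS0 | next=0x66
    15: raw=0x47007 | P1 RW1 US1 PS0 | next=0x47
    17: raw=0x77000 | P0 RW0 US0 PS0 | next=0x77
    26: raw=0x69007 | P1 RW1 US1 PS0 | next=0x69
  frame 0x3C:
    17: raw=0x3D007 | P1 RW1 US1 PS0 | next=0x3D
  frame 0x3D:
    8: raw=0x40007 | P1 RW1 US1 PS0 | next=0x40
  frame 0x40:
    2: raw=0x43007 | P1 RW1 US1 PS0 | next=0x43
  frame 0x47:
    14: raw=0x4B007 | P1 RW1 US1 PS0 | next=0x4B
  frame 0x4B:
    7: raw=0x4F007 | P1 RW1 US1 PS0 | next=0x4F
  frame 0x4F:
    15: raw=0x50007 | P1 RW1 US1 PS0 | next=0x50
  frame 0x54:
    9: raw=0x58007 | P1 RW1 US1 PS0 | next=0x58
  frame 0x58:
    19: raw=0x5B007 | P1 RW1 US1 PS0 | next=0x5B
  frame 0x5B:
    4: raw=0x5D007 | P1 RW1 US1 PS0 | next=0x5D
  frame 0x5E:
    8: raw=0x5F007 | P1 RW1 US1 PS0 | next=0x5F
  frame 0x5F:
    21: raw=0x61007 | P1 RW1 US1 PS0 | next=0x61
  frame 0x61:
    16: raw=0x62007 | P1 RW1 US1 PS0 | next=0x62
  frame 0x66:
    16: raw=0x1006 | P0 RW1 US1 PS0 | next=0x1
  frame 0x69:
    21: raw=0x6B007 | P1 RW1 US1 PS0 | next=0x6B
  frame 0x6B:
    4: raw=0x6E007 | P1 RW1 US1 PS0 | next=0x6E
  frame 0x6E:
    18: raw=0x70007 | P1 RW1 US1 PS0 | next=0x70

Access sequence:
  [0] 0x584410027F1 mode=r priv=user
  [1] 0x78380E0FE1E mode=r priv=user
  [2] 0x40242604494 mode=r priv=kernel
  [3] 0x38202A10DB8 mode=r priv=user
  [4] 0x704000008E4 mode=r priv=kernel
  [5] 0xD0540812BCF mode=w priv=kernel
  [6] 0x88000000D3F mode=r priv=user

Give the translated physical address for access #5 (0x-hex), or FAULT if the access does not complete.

Walk each access:
#0 VA=0x584410027F1 (r,user):
  [0] read 0x38 idx=11: raw=0x3C007 flags P=1 W=1 U=1 S=0
  [1] read 0x3C idx=17: raw=0x3D007 flags P=1 W=1 U=1 S=0
  [2] read 0x3D idx=8: raw=0x40007 flags P=1 W=1 U=1 S=0
  [3] read 0x40 idx=2: raw=0x43007 flags P=1 W=1 U=1 S=0
  → PA=0x437F1  (4 entries read)
#1 VA=0x78380E0FE1E (r,user):
  [0] read 0x38 idx=15: raw=0x47007 flags P=1 W=1 U=1 S=0
  [1] read 0x47 idx=14: raw=0x4B007 flags P=1 W=1 U=1 S=0
  [2] read 0x4B idx=7: raw=0x4F007 flags P=1 W=1 U=1 S=0
  [3] read 0x4F idx=15: raw=0x50007 flags P=1 W=1 U=1 S=0
  → PA=0x50E1E  (4 entries read)
#2 VA=0x40242604494 (r,kernel):
  [0] read 0x38 idx=8: raw=0x54007 flags P=1 W=1 U=1 S=0
  [1] read 0x54 idx=9: raw=0x58007 flags P=1 W=1 U=1 S=0
  [2] read 0x58 idx=19: raw=0x5B007 flags P=1 W=1 U=1 S=0
  [3] read 0x5B idx=4: raw=0x5D007 flags P=1 W=1 U=1 S=0
  → PA=0x5D494  (4 entries read)
#3 VA=0x38202A10DB8 (r,user):
  [0] read 0x38 idx=7: raw=0x5E007 flags P=1 W=1 U=1 S=0
  [1] read 0x5E idx=8: raw=0x5F007 flags P=1 W=1 U=1 S=0
  [2] read 0x5F idx=21: raw=0x61007 flags P=1 W=1 U=1 S=0
  [3] read 0x61 idx=16: raw=0x62007 flags P=1 W=1 U=1 S=0
  → PA=0x62DB8  (4 entries read)
#4 VA=0x704000008E4 (r,kernel):
  [0] read 0x38 idx=14: raw=0x66007 flags P=1 W=1 U=1 S=0
  [1] read 0x66 idx=16: raw=0x1006 flags P=0 W=1 U=1 S=0
  ⇒ fault: PAGE_NOT_PRESENT  — 2 lookups
#5 VA=0xD0540812BCF (w,kernel):
  [0] read 0x38 idx=26: raw=0x69007 flags P=1 W=1 U=1 S=0
  [1] read 0x69 idx=21: raw=0x6B007 flags P=1 W=1 U=1 S=0
  [2] read 0x6B idx=4: raw=0x6E007 flags P=1 W=1 U=1 S=0
  [3] read 0x6E idx=18: raw=0x70007 flags P=1 W=1 U=1 S=0
  → PA=0x70BCF  (4 entries read)
#6 VA=0x88000000D3F (r,user):
  [0] read 0x38 idx=17: raw=0x77000 flags P=0 W=0 U=0 S=0
  ⇒ fault: PAGE_NOT_PRESENT  — 1 lookups

Access #5 PA: 0x70BCF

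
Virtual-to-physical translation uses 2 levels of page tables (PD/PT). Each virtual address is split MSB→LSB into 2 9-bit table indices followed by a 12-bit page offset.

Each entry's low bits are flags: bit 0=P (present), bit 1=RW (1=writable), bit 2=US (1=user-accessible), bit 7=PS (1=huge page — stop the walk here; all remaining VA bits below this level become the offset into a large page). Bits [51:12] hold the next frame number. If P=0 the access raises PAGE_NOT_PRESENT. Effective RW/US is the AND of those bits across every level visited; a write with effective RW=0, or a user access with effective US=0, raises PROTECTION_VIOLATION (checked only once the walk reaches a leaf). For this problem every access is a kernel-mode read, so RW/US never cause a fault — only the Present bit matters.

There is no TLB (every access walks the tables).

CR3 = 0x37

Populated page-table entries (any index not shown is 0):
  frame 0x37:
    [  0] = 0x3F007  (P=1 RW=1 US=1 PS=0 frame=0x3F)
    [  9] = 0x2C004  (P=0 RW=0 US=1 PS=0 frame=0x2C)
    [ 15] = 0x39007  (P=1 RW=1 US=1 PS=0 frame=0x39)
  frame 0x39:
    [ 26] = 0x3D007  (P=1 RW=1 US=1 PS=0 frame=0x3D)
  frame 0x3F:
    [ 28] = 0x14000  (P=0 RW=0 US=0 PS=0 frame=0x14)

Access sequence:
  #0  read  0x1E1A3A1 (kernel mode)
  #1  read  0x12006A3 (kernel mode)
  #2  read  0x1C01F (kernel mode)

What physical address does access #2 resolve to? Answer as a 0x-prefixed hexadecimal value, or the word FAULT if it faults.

Walk each access:
#0 VA=0x1E1A3A1 (r,kernel):
  [0] read 0x37 idx=15: raw=0x39007 flags P=1 W=1 U=1 S=0
  [1] read 0x39 idx=26: raw=0x3D007 flags P=1 W=1 U=1 S=0
  ⇒ phys 0x3D3A1  [2 reads]
#1 VA=0x12006A3 (r,kernel):
  [0] read 0x37 idx=9: raw=0x2C004 flags P=0 W=0 U=1 S=0
  ✗ PAGE_NOT_PRESENT  [1 reads]
#2 VA=0x1C01F (r,kernel):
  [0] read 0x37 idx=0: raw=0x3F007 flags P=1 W=1 U=1 S=0
  [1] read 0x3F idx=28: raw=0x14000 flags P=0 W=0 U=0 S=0
  ✗ PAGE_NOT_PRESENT  [2 reads]

Access #2 PA: FAULT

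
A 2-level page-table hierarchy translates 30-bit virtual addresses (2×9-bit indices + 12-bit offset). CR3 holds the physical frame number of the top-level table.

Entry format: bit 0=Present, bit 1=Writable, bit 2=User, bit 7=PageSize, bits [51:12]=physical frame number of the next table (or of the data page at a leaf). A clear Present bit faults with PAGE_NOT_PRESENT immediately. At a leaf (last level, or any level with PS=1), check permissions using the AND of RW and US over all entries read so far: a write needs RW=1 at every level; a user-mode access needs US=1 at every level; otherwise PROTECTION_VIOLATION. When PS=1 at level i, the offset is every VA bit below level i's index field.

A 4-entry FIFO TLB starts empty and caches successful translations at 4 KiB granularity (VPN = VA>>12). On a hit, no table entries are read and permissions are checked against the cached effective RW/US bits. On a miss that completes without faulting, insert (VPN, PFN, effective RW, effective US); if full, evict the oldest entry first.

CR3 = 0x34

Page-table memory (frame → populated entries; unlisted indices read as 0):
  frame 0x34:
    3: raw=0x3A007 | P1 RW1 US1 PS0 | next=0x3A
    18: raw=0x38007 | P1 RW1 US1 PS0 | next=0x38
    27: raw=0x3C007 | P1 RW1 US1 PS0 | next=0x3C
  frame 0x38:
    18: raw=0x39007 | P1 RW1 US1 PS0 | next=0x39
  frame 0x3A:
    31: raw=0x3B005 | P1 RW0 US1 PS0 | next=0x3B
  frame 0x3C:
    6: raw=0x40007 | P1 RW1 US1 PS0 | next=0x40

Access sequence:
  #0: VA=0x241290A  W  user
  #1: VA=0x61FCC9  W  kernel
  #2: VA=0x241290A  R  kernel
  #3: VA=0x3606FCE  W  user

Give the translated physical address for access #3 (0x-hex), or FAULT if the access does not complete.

Trace:
#0 VA=0x241290A (w,user):
  [0] read 0x34 idx=18: raw=0x38007 flags P=1 W=1 U=1 S=0
  [1] read 0x38 idx=18: raw=0x39007 flags P=1 W=1 U=1 S=0
  ⇒ phys 0x3990A  [2 reads]
#1 VA=0x61FCC9 (w,kernel):
  [0] read 0x34 idx=3: raw=0x3A007 flags P=1 W=1 U=1 S=0
  [1] read 0x3A idx=31: raw=0x3B005 flags P=1 W=0 U=1 S=0
  ⇒ fault: PROTECTION_VIOLATION  — 2 lookups
#2 VA=0x241290A (r,kernel):
  TLB hit vpn=0x2412 → PA=0x3990A
#3 VA=0x3606FCE (w,user):
  [0] read 0x34 idx=27: raw=0x3C007 flags P=1 W=1 U=1 S=0
  [1] read 0x3C idx=6: raw=0x40007 flags P=1 W=1 U=1 S=0
  ⇒ phys 0x40FCE  [2 reads]

Access #3 PA: 0x40FCE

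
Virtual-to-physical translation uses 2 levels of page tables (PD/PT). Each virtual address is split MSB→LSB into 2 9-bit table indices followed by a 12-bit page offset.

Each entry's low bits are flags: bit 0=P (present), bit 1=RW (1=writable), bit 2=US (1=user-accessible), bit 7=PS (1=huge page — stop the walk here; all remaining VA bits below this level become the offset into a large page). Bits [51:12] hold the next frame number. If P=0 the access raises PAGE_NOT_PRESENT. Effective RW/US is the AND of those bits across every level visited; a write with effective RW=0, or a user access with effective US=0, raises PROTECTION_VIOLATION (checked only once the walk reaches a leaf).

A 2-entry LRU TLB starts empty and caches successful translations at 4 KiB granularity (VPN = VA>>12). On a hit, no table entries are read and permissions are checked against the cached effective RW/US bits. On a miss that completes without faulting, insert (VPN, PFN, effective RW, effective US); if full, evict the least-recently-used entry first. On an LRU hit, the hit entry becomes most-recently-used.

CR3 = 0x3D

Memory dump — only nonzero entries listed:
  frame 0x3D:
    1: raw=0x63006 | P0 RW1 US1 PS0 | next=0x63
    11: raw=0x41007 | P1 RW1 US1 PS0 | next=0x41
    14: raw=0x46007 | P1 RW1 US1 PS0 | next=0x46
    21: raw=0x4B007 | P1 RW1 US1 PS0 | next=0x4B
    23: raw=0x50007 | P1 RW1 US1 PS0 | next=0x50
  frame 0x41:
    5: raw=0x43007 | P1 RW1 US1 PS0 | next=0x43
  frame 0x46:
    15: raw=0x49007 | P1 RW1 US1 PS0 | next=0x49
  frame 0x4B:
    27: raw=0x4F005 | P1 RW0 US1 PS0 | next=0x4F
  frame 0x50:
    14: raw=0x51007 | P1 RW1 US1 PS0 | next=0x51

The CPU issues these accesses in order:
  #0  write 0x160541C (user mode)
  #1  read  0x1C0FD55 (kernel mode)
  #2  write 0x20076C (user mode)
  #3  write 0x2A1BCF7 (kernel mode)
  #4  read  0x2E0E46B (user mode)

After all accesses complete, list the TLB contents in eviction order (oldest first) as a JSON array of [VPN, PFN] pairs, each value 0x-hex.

Trace:
#0 VA=0x160541C (w,user):
  L0: frame=0x3D idx=11 entry=0x41007 [P=1 RW=1 US=1 PS=0]
  L1: frame=0x41 idx=5 entry=0x43007 [P=1 RW=1 US=1 PS=0]
  ✓ 0x4341C  — 2 lookups
#1 VA=0x1C0FD55 (r,kernel):
  L0: frame=0x3D idx=14 entry=0x46007 [P=1 RW=1 US=1 PS=0]
  L1: frame=0x46 idx=15 entry=0x49007 [P=1 RW=1 US=1 PS=0]
  ✓ 0x49D55  — 2 lookups
#2 VA=0x20076C (w,user):
  L0: frame=0x3D idx=1 entry=0x63006 [P=0 RW=1 US=1 PS=0]
  ⇒ fault: PAGE_NOT_PRESENT  — 1 lookups
#3 VA=0x2A1BCF7 (w,kernel):
  L0: frame=0x3D idx=21 entry=0x4B007 [P=1 RW=1 US=1 PS=0]
  L1: frame=0x4B idx=27 entry=0x4F005 [P=1 RW=0 US=1 PS=0]
  ⇒ fault: PROTECTION_VIOLATION  — 2 lookups
#4 VA=0x2E0E46B (r,user):
  L0: frame=0x3D idx=23 entry=0x50007 [P=1 RW=1 US=1 PS=0]
  L1: frame=0x50 idx=14 entry=0x51007 [P=1 RW=1 US=1 PS=0]
  ✓ 0x5146B  — 2 lookups

TLB: [["0x1C0F", "0x49"], ["0x2E0E", "0x51"]]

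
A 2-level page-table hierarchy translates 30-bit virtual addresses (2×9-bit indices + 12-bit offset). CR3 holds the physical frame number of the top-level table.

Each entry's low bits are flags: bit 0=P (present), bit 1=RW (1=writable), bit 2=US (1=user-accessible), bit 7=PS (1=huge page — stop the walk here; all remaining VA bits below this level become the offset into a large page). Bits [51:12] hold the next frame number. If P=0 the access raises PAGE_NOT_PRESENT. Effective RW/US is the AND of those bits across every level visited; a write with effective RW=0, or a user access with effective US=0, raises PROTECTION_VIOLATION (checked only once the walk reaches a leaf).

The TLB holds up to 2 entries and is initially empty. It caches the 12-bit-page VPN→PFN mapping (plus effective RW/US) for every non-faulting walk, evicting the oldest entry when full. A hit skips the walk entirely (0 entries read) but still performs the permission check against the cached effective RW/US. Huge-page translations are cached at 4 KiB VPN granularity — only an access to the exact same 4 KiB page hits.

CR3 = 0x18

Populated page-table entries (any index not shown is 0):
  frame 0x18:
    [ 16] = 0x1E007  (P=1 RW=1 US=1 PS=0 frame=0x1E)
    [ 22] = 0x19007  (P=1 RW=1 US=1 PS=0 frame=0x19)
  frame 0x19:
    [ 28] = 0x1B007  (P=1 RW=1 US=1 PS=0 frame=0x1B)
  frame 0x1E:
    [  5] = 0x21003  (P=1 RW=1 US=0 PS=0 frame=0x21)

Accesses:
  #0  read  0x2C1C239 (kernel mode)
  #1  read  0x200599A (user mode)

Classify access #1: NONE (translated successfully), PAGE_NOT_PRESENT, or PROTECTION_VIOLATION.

Trace:
#0 VA=0x2C1C239 (r,kernel):
  [0] read 0x18 idx=22: raw=0x19007 flags P=1 W=1 U=1 S=0
  [1] read 0x19 idx=28: raw=0x1B007 flags P=1 W=1 U=1 S=0
  ⇒ phys 0x1B239  [2 reads]
#1 VA=0x200599A (r,user):
  [0] read 0x18 idx=16: raw=0x1E007 flags P=1 W=1 U=1 S=0
  [1] read 0x1E idx=5: raw=0x21003 flags P=1 W=1 U=0 S=0
  → PROTECTION_VIOLATION  (2 entries read)

Access #1 fault: PROTECTION_VIOLATION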